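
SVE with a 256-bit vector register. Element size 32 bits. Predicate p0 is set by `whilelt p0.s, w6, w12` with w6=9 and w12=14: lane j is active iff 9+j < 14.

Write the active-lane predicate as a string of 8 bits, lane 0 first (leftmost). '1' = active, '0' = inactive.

256-bit reg / 32-bit elem → 8 lanes
p0[j] = (9+j < 14); true for j=0..4 → 5 lanes set
bits (lane 0 leftmost): 11111000

predicate = 11111000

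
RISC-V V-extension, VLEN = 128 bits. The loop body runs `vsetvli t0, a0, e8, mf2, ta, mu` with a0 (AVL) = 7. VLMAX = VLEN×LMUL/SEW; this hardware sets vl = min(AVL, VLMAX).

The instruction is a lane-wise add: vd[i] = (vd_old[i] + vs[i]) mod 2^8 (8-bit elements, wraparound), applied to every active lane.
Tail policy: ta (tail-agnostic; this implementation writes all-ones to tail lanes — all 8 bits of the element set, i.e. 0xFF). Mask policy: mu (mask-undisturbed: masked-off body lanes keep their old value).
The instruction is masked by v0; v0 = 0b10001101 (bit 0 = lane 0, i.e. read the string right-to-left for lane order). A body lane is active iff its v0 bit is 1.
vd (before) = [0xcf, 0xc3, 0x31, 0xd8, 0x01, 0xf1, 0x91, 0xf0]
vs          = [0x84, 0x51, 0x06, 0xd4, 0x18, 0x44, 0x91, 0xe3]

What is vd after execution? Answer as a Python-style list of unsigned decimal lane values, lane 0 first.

VLMAX = (128 × 1/2) / 8 = 8 lanes
vl ← min(7, 8) = 7
lane  0: add(0xcf,0x84) ⇒ 0x53
lane  1: mask-off/keep ⇒ 0xc3
lane  2: add(0x31,0x06) ⇒ 0x37
lane  3: add(0xd8,0xd4) ⇒ 0xac
lane  4: mask-off/keep ⇒ 0x01
lane  5: mask-off/keep ⇒ 0xf1
lane  6: mask-off/keep ⇒ 0x91
lane  7: tail/ones ⇒ 0xff

vd = [83, 195, 55, 172, 1, 241, 145, 255]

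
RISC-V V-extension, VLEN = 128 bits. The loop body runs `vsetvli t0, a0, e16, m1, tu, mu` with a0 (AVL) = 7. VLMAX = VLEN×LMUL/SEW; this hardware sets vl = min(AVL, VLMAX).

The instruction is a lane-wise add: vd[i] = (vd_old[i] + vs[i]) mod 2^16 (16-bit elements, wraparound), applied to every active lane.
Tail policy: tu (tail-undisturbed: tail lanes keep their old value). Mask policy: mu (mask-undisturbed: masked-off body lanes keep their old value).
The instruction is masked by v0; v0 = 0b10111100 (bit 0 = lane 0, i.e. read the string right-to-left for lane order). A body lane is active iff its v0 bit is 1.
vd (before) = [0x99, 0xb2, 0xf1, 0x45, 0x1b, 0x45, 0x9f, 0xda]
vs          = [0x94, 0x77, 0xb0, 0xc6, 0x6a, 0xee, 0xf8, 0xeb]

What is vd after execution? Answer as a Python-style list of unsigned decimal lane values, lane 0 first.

VLMAX = (128 × 1) / 16 = 8 lanes
AVL=7 ≤ VLMAX=8, so vl = 7
vd[0] mask-off/keep -> 0x99
vd[1] mask-off/keep -> 0xb2
vd[2] add(0xf1,0xb0) -> 0x1a1
vd[3] add(0x45,0xc6) -> 0x10b
vd[4] add(0x1b,0x6a) -> 0x85
vd[5] add(0x45,0xee) -> 0x133
vd[6] mask-off/keep -> 0x9f
vd[7] tail/keep -> 0xda

vd = [153, 178, 417, 267, 133, 307, 159, 218]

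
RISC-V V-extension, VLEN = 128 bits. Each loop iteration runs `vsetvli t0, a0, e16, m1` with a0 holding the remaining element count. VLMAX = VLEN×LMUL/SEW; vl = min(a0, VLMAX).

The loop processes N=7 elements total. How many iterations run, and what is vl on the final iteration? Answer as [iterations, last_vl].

[iterations, last_vl] = [1, 7]

VLMAX = VLEN×LMUL/SEW = 128×1/16 = 8
7 elements at 8/iter → 1 passes, remainder 7 on the last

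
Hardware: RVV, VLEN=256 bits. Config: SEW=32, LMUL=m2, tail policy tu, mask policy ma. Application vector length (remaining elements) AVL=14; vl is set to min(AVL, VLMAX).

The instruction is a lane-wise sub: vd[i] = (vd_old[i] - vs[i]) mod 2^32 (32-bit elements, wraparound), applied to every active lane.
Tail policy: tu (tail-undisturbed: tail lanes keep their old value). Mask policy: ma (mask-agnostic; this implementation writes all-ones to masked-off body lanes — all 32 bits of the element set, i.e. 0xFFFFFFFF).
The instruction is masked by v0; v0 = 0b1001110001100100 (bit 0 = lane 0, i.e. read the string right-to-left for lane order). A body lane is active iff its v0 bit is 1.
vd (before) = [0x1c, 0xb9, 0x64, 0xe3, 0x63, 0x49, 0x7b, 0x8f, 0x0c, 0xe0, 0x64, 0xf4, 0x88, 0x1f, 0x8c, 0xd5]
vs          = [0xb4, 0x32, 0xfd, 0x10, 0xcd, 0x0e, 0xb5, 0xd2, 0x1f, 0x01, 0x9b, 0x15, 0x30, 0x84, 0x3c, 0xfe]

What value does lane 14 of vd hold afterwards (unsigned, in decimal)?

VLMAX = VLEN×LMUL/SEW = 256×2/32 = 16
vl = min(AVL, VLMAX) = min(14, 16) = 14
vd[0] mask-off/ones -> 0xffffffff
vd[1] mask-off/ones -> 0xffffffff
vd[2] sub(0x64,0xfd) -> 0xffffff67
vd[3] mask-off/ones -> 0xffffffff
vd[4] mask-off/ones -> 0xffffffff
vd[5] sub(0x49,0x0e) -> 0x3b
vd[6] sub(0x7b,0xb5) -> 0xffffffc6
vd[7] mask-off/ones -> 0xffffffff
vd[8] mask-off/ones -> 0xffffffff
vd[9] mask-off/ones -> 0xffffffff
vd[10] sub(0x64,0x9b) -> 0xffffffc9
vd[11] sub(0xf4,0x15) -> 0xdf
vd[12] sub(0x88,0x30) -> 0x58
vd[13] mask-off/ones -> 0xffffffff
vd[14] tail/keep -> 0x8c
vd[15] tail/keep -> 0xd5

vd[14] = 140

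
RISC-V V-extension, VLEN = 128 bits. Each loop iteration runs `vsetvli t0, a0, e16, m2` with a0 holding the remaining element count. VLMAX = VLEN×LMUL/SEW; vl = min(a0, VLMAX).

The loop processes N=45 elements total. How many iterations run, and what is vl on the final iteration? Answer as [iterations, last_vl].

[iterations, last_vl] = [3, 13]

VLMAX = (128 × 2) / 16 = 16 lanes
N=45: ⌈45/16⌉ = 3 iters; last vl = 45 − 2×16 = 13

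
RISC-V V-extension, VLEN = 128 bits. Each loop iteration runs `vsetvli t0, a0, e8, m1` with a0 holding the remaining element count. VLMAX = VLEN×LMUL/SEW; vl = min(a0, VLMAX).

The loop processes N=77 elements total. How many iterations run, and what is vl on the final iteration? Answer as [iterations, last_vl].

VLMAX = VLEN×LMUL/SEW = 128×1/8 = 16
77 elements at 16/iter → 5 passes, remainder 13 on the last

[iterations, last_vl] = [5, 13]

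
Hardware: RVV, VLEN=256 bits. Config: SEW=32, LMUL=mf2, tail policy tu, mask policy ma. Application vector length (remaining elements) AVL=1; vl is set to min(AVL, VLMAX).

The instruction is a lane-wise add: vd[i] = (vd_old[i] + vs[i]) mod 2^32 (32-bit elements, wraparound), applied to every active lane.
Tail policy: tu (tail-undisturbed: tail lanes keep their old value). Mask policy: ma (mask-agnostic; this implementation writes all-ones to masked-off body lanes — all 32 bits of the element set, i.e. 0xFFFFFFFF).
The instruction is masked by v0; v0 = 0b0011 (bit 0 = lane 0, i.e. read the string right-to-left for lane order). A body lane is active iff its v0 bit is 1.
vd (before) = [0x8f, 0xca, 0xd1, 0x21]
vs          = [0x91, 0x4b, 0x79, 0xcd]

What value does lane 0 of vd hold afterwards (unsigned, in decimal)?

VLMAX = VLEN×LMUL/SEW = 256×1/2/32 = 4
AVL=1 ≤ VLMAX=4, so vl = 1
[0] add(0x8f,0x91) = 0x120
[1] tail/keep = 0xca
[2] tail/keep = 0xd1
[3] tail/keep = 0x21

vd[0] = 288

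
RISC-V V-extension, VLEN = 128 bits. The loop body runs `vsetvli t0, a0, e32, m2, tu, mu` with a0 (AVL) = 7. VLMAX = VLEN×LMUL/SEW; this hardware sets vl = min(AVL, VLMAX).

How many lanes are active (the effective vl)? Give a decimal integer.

vl = 7

VLMAX = (128 × 2) / 32 = 8 lanes
AVL=7 ≤ VLMAX=8, so vl = 7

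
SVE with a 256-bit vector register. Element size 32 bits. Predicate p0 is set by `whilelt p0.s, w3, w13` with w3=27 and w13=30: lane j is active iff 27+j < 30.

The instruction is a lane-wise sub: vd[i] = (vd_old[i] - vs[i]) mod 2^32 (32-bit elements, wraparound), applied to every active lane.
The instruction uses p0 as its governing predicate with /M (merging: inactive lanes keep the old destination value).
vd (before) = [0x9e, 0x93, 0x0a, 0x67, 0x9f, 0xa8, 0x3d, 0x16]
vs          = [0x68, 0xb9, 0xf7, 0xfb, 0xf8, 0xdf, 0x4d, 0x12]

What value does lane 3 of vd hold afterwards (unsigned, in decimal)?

256-bit reg / 32-bit elem → 8 lanes
active while 27+j < 30, i.e. j ∈ [0,3) capped at 8 ⇒ 3
lane  0: sub(0x9e,0x68) ⇒ 0x36
lane  1: sub(0x93,0xb9) ⇒ 0xffffffda
lane  2: sub(0x0a,0xf7) ⇒ 0xffffff13
lane  3: tail/keep ⇒ 0x67
lane  4: tail/keep ⇒ 0x9f
lane  5: tail/keep ⇒ 0xa8
lane  6: tail/keep ⇒ 0x3d
lane  7: tail/keep ⇒ 0x16

vd[3] = 103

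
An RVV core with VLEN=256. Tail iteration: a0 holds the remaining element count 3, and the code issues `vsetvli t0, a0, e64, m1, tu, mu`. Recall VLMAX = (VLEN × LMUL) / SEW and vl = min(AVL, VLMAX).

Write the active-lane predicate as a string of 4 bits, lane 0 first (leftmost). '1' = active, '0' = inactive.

predicate = 1110

lanes per group: 256·1/64 = 4
AVL=3 ≤ VLMAX=4, so vl = 3
bits (lane 0 leftmost): 1110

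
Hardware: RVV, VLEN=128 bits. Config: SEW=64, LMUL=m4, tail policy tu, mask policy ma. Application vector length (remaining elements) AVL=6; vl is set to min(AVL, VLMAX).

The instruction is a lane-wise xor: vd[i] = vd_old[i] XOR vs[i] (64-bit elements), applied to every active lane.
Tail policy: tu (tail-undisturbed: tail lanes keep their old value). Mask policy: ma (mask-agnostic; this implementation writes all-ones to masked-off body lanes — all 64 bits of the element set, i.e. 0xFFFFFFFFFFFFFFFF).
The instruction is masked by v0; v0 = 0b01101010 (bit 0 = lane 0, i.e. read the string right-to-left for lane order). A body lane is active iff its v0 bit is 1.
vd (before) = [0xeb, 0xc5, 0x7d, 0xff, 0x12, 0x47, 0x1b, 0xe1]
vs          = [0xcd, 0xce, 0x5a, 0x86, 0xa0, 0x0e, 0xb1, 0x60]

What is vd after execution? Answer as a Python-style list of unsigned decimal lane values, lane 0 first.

vd = [18446744073709551615, 11, 18446744073709551615, 121, 18446744073709551615, 73, 27, 225]

lanes per group: 128·4/64 = 8
AVL=6 ≤ VLMAX=8, so vl = 6
lane  0: mask-off/ones ⇒ 0xffffffffffffffff
lane  1: xor(0xc5,0xce) ⇒ 0x0b
lane  2: mask-off/ones ⇒ 0xffffffffffffffff
lane  3: xor(0xff,0x86) ⇒ 0x79
lane  4: mask-off/ones ⇒ 0xffffffffffffffff
lane  5: xor(0x47,0x0e) ⇒ 0x49
lane  6: tail/keep ⇒ 0x1b
lane  7: tail/keep ⇒ 0xe1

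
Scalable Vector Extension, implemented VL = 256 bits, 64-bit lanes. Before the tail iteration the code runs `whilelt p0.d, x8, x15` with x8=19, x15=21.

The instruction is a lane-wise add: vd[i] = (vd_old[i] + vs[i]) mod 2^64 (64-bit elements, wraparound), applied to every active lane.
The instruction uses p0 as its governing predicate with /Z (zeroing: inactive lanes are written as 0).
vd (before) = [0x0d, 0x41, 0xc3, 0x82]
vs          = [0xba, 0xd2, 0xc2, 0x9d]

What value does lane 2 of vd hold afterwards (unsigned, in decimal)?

register lanes = 256/64 = 4
active while 19+j < 21, i.e. j ∈ [0,2) capped at 4 ⇒ 2
vd[0] add(0x0d,0xba) -> 0xc7
vd[1] add(0x41,0xd2) -> 0x113
vd[2] tail/zero -> 0x00
vd[3] tail/zero -> 0x00

vd[2] = 0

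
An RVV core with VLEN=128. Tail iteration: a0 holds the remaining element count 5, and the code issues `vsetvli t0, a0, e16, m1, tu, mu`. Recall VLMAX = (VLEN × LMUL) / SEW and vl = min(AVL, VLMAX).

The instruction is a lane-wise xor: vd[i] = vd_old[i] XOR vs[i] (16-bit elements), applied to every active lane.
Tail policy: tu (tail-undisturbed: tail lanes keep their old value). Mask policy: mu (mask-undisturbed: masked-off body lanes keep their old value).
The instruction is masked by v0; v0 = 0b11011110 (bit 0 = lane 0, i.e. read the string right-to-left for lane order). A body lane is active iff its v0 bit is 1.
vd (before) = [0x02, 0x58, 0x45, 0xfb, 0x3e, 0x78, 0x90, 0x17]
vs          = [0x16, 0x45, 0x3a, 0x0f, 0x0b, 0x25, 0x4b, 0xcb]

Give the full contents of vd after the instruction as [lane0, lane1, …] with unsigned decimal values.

vd = [2, 29, 127, 244, 53, 120, 144, 23]

VLMAX = VLEN×LMUL/SEW = 128×1/16 = 8
vl = min(AVL, VLMAX) = min(5, 8) = 5
[0] mask-off/keep = 0x02
[1] xor(0x58,0x45) = 0x1d
[2] xor(0x45,0x3a) = 0x7f
[3] xor(0xfb,0x0f) = 0xf4
[4] xor(0x3e,0x0b) = 0x35
[5] tail/keep = 0x78
[6] tail/keep = 0x90
[7] tail/keep = 0x17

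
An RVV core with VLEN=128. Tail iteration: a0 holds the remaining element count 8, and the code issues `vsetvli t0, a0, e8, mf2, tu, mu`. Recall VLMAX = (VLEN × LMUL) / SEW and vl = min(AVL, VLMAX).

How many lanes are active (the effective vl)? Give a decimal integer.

vl = 8

VLMAX = VLEN×LMUL/SEW = 128×1/2/8 = 8
vl = min(AVL, VLMAX) = min(8, 8) = 8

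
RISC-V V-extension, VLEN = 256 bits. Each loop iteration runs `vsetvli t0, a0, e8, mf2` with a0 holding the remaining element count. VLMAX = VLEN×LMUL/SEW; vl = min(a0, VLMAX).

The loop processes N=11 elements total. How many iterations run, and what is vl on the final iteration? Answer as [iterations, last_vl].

VLMAX = VLEN×LMUL/SEW = 256×1/2/8 = 16
iterations = ceil(11/16) = 1; final-pass vl = 11

[iterations, last_vl] = [1, 11]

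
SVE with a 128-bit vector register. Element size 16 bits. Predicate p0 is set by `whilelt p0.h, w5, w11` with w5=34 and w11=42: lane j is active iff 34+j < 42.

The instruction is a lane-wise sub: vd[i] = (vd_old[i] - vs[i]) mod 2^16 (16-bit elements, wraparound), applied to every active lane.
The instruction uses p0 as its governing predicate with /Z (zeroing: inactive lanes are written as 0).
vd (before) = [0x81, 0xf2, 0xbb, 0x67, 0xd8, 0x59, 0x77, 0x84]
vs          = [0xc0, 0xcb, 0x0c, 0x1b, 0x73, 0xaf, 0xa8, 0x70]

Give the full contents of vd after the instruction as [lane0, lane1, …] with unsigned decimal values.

vd = [65473, 39, 175, 76, 101, 65450, 65487, 20]

128-bit reg / 16-bit elem → 8 lanes
p0[j] = (34+j < 42); true for j=0..7 → 8 lanes set
  i=0: sub(0x81,0xc0) → 65473
  i=1: sub(0xf2,0xcb) → 39
  i=2: sub(0xbb,0x0c) → 175
  i=3: sub(0x67,0x1b) → 76
  i=4: sub(0xd8,0x73) → 101
  i=5: sub(0x59,0xaf) → 65450
  i=6: sub(0x77,0xa8) → 65487
  i=7: sub(0x84,0x70) → 20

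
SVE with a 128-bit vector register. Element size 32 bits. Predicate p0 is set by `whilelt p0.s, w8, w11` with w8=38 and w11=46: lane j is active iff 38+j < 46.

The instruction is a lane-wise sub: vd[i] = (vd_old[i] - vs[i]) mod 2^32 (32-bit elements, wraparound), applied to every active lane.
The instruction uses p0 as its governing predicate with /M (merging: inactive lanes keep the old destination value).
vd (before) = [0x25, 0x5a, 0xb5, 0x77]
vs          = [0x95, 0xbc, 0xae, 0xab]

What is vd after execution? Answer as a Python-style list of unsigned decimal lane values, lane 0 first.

vd = [4294967184, 4294967198, 7, 4294967244]

register lanes = 128/32 = 4
p0[j] = (38+j < 46); true for j=0..3 → 4 lanes set
  i=0: sub(0x25,0x95) → 4294967184
  i=1: sub(0x5a,0xbc) → 4294967198
  i=2: sub(0xb5,0xae) → 7
  i=3: sub(0x77,0xab) → 4294967244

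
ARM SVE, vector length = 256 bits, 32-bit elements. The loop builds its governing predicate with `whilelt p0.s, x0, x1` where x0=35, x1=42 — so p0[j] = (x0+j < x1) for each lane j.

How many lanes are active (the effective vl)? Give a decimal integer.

vl = 7

256-bit reg / 32-bit elem → 8 lanes
p0[j] = (35+j < 42); true for j=0..6 → 7 lanes set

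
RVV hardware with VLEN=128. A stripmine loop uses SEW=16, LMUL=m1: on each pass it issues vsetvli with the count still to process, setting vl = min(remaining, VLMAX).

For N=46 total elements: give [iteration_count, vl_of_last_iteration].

VLMAX = VLEN×LMUL/SEW = 128×1/16 = 8
N=46: ⌈46/8⌉ = 6 iters; last vl = 46 − 5×8 = 6

[iterations, last_vl] = [6, 6]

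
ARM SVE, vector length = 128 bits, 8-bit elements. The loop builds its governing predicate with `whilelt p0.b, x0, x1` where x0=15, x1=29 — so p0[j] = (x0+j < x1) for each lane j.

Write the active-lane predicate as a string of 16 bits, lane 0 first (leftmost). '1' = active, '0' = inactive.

predicate = 1111111111111100

lane count: 128 div 8 = 16
p0[j] = (15+j < 29); true for j=0..13 → 14 lanes set
bits (lane 0 leftmost): 1111111111111100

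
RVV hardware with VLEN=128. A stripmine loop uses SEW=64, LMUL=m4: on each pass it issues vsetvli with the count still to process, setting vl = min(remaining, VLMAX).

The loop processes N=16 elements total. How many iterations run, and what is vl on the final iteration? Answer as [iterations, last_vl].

lanes per group: 128·4/64 = 8
N=16: ⌈16/8⌉ = 2 iters; last vl = 16 − 1×8 = 8

[iterations, last_vl] = [2, 8]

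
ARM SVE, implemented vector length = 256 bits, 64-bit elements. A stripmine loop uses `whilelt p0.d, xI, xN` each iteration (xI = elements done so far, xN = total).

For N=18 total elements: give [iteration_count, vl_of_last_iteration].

[iterations, last_vl] = [5, 2]

256-bit reg / 64-bit elem → 4 lanes
N=18: ⌈18/4⌉ = 5 iters; last vl = 18 − 4×4 = 2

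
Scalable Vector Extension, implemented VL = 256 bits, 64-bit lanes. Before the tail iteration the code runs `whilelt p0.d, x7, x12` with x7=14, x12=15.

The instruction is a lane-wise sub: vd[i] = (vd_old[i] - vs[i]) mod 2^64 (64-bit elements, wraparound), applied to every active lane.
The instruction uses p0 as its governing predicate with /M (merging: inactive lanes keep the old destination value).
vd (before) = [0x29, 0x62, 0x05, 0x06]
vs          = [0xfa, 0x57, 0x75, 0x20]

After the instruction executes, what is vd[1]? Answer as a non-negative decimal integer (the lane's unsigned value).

lane count: 256 div 64 = 4
active while 14+j < 15, i.e. j ∈ [0,1) capped at 4 ⇒ 1
lane  0: sub(0x29,0xfa) ⇒ 0xffffffffffffff2f
lane  1: tail/keep ⇒ 0x62
lane  2: tail/keep ⇒ 0x05
lane  3: tail/keep ⇒ 0x06

vd[1] = 98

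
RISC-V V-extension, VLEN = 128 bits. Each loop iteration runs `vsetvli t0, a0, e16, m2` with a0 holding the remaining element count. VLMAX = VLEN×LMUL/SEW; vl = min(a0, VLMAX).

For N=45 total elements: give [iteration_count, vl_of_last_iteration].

VLMAX = VLEN×LMUL/SEW = 128×2/16 = 16
N=45: ⌈45/16⌉ = 3 iters; last vl = 45 − 2×16 = 13

[iterations, last_vl] = [3, 13]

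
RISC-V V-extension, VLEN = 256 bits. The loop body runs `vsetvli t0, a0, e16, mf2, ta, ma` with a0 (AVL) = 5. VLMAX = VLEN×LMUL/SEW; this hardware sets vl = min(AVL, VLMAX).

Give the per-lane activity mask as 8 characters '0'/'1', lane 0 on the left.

predicate = 11111000

lanes per group: 256·1/2/16 = 8
AVL=5 ≤ VLMAX=8, so vl = 5
bits (lane 0 leftmost): 11111000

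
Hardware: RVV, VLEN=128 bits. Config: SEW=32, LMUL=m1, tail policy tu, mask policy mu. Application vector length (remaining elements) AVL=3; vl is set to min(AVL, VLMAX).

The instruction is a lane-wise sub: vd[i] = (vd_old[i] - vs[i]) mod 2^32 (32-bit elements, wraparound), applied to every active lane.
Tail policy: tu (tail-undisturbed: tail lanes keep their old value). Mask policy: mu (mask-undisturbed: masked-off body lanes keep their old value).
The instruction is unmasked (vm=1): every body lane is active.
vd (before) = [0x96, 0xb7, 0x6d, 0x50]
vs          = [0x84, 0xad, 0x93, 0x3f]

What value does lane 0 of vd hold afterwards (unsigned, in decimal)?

lanes per group: 128·1/32 = 4
vl ← min(3, 4) = 3
  i=0: sub(0x96,0x84) → 18
  i=1: sub(0xb7,0xad) → 10
  i=2: sub(0x6d,0x93) → 4294967258
  i=3: tail/keep → 80

vd[0] = 18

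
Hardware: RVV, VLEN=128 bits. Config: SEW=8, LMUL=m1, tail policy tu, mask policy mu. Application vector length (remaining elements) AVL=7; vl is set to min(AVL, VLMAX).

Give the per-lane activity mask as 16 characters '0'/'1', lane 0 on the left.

VLMAX = (128 × 1) / 8 = 16 lanes
vl ← min(7, 16) = 7
bits (lane 0 leftmost): 1111111000000000

predicate = 1111111000000000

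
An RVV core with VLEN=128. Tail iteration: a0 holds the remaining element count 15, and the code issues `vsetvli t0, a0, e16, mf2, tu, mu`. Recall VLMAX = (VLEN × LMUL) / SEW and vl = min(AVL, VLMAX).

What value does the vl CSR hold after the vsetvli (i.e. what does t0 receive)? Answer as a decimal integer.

vl = 4

VLMAX = VLEN×LMUL/SEW = 128×1/2/16 = 4
vl = min(AVL, VLMAX) = min(15, 4) = 4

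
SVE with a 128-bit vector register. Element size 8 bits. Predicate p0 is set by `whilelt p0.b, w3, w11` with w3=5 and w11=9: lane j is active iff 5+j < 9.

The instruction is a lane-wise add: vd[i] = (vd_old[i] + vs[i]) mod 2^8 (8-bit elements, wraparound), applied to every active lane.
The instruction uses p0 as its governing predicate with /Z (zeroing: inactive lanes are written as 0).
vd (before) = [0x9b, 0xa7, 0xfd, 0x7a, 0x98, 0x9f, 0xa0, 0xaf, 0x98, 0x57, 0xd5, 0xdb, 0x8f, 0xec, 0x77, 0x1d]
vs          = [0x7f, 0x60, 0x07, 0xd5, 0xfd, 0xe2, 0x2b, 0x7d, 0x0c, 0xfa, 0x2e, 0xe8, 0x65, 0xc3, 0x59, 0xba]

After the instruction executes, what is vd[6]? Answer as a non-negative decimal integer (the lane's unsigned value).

vd[6] = 0

lane count: 128 div 8 = 16
p0[j] = (5+j < 9); true for j=0..3 → 4 lanes set
[0] add(0x9b,0x7f) = 0x1a
[1] add(0xa7,0x60) = 0x07
[2] add(0xfd,0x07) = 0x04
[3] add(0x7a,0xd5) = 0x4f
[4] tail/zero = 0x00
[5] tail/zero = 0x00
[6] tail/zero = 0x00
[7] tail/zero = 0x00
[8] tail/zero = 0x00
[9] tail/zero = 0x00
[10] tail/zero = 0x00
[11] tail/zero = 0x00
[12] tail/zero = 0x00
[13] tail/zero = 0x00
[14] tail/zero = 0x00
[15] tail/zero = 0x00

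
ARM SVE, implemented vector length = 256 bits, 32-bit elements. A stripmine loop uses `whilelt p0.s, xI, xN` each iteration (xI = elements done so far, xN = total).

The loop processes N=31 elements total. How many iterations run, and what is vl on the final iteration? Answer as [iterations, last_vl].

256-bit reg / 32-bit elem → 8 lanes
31 elements at 8/iter → 4 passes, remainder 7 on the last

[iterations, last_vl] = [4, 7]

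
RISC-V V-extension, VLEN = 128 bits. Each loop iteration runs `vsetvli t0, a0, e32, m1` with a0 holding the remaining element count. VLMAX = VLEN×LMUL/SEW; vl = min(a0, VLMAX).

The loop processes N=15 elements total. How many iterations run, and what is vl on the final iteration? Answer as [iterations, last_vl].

lanes per group: 128·1/32 = 4
15 elements at 4/iter → 4 passes, remainder 3 on the last

[iterations, last_vl] = [4, 3]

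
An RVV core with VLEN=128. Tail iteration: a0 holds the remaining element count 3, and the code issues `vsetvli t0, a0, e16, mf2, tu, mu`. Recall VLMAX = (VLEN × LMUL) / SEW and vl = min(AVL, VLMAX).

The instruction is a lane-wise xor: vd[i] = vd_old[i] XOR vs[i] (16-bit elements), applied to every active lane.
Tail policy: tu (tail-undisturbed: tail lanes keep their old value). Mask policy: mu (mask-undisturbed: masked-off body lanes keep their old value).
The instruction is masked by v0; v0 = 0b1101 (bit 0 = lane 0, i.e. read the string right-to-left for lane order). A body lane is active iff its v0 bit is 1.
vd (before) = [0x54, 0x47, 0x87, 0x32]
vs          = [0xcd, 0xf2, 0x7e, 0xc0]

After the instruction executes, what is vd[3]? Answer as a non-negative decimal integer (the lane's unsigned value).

lanes per group: 128·1/2/16 = 4
vl ← min(3, 4) = 3
[0] xor(0x54,0xcd) = 0x99
[1] mask-off/keep = 0x47
[2] xor(0x87,0x7e) = 0xf9
[3] tail/keep = 0x32

vd[3] = 50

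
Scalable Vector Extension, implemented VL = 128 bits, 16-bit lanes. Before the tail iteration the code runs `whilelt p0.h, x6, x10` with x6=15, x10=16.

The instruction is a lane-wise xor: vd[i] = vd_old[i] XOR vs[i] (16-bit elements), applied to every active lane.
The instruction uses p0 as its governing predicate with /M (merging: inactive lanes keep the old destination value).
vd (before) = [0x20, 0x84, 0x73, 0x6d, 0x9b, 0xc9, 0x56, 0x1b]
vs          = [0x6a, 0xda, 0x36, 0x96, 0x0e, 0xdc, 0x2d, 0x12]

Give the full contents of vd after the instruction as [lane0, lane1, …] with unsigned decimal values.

lane count: 128 div 16 = 8
active while 15+j < 16, i.e. j ∈ [0,1) capped at 8 ⇒ 1
vd[0] xor(0x20,0x6a) -> 0x4a
vd[1] tail/keep -> 0x84
vd[2] tail/keep -> 0x73
vd[3] tail/keep -> 0x6d
vd[4] tail/keep -> 0x9b
vd[5] tail/keep -> 0xc9
vd[6] tail/keep -> 0x56
vd[7] tail/keep -> 0x1b

vd = [74, 132, 115, 109, 155, 201, 86, 27]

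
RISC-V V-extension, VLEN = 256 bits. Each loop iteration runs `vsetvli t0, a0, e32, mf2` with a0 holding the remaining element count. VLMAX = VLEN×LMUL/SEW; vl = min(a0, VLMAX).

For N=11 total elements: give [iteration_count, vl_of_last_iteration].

[iterations, last_vl] = [3, 3]

VLMAX = (256 × 1/2) / 32 = 4 lanes
iterations = ceil(11/4) = 3; final-pass vl = 3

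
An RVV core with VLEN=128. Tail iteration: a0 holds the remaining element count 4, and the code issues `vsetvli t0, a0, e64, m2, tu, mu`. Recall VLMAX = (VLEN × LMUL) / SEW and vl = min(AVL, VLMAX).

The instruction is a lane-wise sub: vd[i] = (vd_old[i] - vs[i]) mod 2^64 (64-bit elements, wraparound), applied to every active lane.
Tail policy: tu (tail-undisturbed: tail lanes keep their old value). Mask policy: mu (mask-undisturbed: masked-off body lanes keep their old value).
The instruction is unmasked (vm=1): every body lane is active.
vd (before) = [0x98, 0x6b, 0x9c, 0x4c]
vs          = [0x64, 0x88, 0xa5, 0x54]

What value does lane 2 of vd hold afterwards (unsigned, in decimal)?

VLMAX = (128 × 2) / 64 = 4 lanes
vl ← min(4, 4) = 4
  i=0: sub(0x98,0x64) → 52
  i=1: sub(0x6b,0x88) → 18446744073709551587
  i=2: sub(0x9c,0xa5) → 18446744073709551607
  i=3: sub(0x4c,0x54) → 18446744073709551608

vd[2] = 18446744073709551607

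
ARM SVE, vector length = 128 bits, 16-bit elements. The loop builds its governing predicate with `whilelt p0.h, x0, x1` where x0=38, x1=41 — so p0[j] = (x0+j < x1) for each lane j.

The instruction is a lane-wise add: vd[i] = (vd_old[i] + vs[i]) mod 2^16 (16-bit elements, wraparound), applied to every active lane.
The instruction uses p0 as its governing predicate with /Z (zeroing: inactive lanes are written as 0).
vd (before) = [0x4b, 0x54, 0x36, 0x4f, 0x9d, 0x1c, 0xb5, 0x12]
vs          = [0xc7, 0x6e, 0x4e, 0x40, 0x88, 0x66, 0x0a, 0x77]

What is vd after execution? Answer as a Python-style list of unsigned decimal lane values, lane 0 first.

128-bit reg / 16-bit elem → 8 lanes
p0[j] = (38+j < 41); true for j=0..2 → 3 lanes set
vd[0] add(0x4b,0xc7) -> 0x112
vd[1] add(0x54,0x6e) -> 0xc2
vd[2] add(0x36,0x4e) -> 0x84
vd[3] tail/zero -> 0x00
vd[4] tail/zero -> 0x00
vd[5] tail/zero -> 0x00
vd[6] tail/zero -> 0x00
vd[7] tail/zero -> 0x00

vd = [274, 194, 132, 0, 0, 0, 0, 0]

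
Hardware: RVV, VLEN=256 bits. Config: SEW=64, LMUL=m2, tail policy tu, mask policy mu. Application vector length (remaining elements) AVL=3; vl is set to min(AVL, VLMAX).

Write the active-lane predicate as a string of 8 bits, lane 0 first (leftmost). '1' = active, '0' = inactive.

VLMAX = (256 × 2) / 64 = 8 lanes
vl ← min(3, 8) = 3
bits (lane 0 leftmost): 11100000

predicate = 11100000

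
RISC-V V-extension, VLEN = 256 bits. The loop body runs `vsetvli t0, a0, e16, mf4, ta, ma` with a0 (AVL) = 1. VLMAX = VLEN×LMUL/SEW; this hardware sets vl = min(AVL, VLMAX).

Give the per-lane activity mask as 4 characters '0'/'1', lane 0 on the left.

VLMAX = VLEN×LMUL/SEW = 256×1/4/16 = 4
AVL=1 ≤ VLMAX=4, so vl = 1
bits (lane 0 leftmost): 1000

predicate = 1000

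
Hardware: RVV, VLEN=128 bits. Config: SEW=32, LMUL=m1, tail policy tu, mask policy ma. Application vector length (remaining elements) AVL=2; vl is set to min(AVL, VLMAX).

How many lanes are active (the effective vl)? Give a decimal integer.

lanes per group: 128·1/32 = 4
vl = min(AVL, VLMAX) = min(2, 4) = 2

vl = 2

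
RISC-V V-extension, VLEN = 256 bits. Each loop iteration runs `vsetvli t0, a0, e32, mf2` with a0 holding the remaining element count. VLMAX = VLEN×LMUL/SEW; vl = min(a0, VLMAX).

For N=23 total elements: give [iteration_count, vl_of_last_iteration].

VLMAX = (256 × 1/2) / 32 = 4 lanes
N=23: ⌈23/4⌉ = 6 iters; last vl = 23 − 5×4 = 3

[iterations, last_vl] = [6, 3]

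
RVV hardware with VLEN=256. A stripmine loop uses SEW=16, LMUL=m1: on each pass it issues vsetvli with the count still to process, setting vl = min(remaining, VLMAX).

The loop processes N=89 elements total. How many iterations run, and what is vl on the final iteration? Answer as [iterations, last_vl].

VLMAX = (256 × 1) / 16 = 16 lanes
iterations = ceil(89/16) = 6; final-pass vl = 9

[iterations, last_vl] = [6, 9]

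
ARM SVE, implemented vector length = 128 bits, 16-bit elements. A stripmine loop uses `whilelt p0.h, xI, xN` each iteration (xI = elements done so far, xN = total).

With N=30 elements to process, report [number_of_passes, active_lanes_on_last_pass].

[iterations, last_vl] = [4, 6]

lane count: 128 div 16 = 8
N=30: ⌈30/8⌉ = 4 iters; last vl = 30 − 3×8 = 6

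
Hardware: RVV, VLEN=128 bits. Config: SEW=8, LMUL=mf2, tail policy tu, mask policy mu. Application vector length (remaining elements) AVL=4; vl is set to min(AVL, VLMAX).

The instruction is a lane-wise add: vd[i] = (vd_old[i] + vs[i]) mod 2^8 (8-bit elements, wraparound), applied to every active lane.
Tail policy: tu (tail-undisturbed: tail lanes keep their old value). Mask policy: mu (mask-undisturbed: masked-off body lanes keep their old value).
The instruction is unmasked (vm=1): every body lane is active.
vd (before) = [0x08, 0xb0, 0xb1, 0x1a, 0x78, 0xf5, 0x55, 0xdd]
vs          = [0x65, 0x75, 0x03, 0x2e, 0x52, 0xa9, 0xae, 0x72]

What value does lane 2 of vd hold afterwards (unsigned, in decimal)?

vd[2] = 180

lanes per group: 128·1/2/8 = 8
vl = min(AVL, VLMAX) = min(4, 8) = 4
vd[0] add(0x08,0x65) -> 0x6d
vd[1] add(0xb0,0x75) -> 0x25
vd[2] add(0xb1,0x03) -> 0xb4
vd[3] add(0x1a,0x2e) -> 0x48
vd[4] tail/keep -> 0x78
vd[5] tail/keep -> 0xf5
vd[6] tail/keep -> 0x55
vd[7] tail/keep -> 0xdd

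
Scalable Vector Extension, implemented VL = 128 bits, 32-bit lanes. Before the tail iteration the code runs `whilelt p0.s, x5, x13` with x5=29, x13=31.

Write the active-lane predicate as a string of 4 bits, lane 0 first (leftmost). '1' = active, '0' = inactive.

128-bit reg / 32-bit elem → 4 lanes
whilelt: lane j active iff 29+j < 31 → j < 2 → 2 active
bits (lane 0 leftmost): 1100

predicate = 1100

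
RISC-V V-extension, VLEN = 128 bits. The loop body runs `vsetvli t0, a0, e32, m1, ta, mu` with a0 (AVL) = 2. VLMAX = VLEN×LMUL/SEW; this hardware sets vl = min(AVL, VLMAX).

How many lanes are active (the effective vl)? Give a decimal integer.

VLMAX = VLEN×LMUL/SEW = 128×1/32 = 4
vl = min(AVL, VLMAX) = min(2, 4) = 2

vl = 2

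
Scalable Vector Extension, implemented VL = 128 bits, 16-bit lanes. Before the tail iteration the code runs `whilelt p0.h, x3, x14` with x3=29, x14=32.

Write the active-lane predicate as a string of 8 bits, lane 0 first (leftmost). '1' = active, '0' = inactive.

predicate = 11100000

lane count: 128 div 16 = 8
active while 29+j < 32, i.e. j ∈ [0,3) capped at 8 ⇒ 3
bits (lane 0 leftmost): 11100000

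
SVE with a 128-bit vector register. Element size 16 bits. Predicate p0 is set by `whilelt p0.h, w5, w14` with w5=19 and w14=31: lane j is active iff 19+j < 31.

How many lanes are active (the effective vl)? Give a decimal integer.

lane count: 128 div 16 = 8
p0[j] = (19+j < 31); true for j=0..7 → 8 lanes set

vl = 8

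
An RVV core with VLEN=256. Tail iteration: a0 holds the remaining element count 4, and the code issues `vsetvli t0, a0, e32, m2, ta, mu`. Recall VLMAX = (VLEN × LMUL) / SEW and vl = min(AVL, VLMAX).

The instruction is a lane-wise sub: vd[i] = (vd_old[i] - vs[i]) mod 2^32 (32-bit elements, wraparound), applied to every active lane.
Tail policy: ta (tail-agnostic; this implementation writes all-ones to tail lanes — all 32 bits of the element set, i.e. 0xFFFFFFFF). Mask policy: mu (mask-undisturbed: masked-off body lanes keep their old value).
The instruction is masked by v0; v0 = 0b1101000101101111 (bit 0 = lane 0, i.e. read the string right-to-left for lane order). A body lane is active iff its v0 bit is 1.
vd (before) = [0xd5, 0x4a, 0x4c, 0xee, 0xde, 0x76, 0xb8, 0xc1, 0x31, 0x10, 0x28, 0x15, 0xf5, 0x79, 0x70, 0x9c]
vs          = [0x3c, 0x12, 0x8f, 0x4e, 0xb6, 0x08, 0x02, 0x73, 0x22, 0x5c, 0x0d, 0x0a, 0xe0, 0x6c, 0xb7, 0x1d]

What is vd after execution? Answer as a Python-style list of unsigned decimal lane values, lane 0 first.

vd = [153, 56, 4294967229, 160, 4294967295, 4294967295, 4294967295, 4294967295, 4294967295, 4294967295, 4294967295, 4294967295, 4294967295, 4294967295, 4294967295, 4294967295]

VLMAX = VLEN×LMUL/SEW = 256×2/32 = 16
vl ← min(4, 16) = 4
vd[0] sub(0xd5,0x3c) -> 0x99
vd[1] sub(0x4a,0x12) -> 0x38
vd[2] sub(0x4c,0x8f) -> 0xffffffbd
vd[3] sub(0xee,0x4e) -> 0xa0
vd[4] tail/ones -> 0xffffffff
vd[5] tail/ones -> 0xffffffff
vd[6] tail/ones -> 0xffffffff
vd[7] tail/ones -> 0xffffffff
vd[8] tail/ones -> 0xffffffff
vd[9] tail/ones -> 0xffffffff
vd[10] tail/ones -> 0xffffffff
vd[11] tail/ones -> 0xffffffff
vd[12] tail/ones -> 0xffffffff
vd[13] tail/ones -> 0xffffffff
vd[14] tail/ones -> 0xffffffff
vd[15] tail/ones -> 0xffffffff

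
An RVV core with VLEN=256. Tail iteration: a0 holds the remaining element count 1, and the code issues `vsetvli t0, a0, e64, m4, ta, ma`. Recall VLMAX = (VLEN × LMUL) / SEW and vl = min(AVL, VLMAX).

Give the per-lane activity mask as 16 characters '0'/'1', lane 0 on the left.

lanes per group: 256·4/64 = 16
vl = min(AVL, VLMAX) = min(1, 16) = 1
bits (lane 0 leftmost): 1000000000000000

predicate = 1000000000000000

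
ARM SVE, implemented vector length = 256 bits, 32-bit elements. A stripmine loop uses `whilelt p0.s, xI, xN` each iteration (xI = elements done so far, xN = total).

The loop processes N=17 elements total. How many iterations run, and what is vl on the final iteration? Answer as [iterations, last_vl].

lane count: 256 div 32 = 8
iterations = ceil(17/8) = 3; final-pass vl = 1

[iterations, last_vl] = [3, 1]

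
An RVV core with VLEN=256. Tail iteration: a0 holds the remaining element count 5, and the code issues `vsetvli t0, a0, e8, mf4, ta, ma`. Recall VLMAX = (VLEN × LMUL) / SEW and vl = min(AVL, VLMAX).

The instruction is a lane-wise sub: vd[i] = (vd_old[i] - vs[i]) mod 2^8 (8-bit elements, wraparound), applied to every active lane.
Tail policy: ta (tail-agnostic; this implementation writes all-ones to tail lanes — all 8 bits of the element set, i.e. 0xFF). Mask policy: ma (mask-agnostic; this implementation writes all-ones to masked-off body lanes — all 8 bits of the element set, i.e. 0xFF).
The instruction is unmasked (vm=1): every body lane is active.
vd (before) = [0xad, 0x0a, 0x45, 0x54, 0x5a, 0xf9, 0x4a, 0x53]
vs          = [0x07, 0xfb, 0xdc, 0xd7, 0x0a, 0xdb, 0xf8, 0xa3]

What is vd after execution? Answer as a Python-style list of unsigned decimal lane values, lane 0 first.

vd = [166, 15, 105, 125, 80, 255, 255, 255]

VLMAX = (256 × 1/4) / 8 = 8 lanes
AVL=5 ≤ VLMAX=8, so vl = 5
[0] sub(0xad,0x07) = 0xa6
[1] sub(0x0a,0xfb) = 0x0f
[2] sub(0x45,0xdc) = 0x69
[3] sub(0x54,0xd7) = 0x7d
[4] sub(0x5a,0x0a) = 0x50
[5] tail/ones = 0xff
[6] tail/ones = 0xff
[7] tail/ones = 0xff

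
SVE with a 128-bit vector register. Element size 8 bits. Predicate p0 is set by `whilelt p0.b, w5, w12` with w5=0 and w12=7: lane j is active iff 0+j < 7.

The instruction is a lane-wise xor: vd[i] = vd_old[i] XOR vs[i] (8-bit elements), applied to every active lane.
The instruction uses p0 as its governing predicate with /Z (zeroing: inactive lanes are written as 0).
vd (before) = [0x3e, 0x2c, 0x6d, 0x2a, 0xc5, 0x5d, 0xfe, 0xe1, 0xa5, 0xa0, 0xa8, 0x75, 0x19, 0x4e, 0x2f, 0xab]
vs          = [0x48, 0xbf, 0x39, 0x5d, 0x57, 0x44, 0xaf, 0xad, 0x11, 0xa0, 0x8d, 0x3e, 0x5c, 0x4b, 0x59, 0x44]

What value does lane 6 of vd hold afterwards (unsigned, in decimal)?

register lanes = 128/8 = 16
active while 0+j < 7, i.e. j ∈ [0,7) capped at 16 ⇒ 7
[0] xor(0x3e,0x48) = 0x76
[1] xor(0x2c,0xbf) = 0x93
[2] xor(0x6d,0x39) = 0x54
[3] xor(0x2a,0x5d) = 0x77
[4] xor(0xc5,0x57) = 0x92
[5] xor(0x5d,0x44) = 0x19
[6] xor(0xfe,0xaf) = 0x51
[7] tail/zero = 0x00
[8] tail/zero = 0x00
[9] tail/zero = 0x00
[10] tail/zero = 0x00
[11] tail/zero = 0x00
[12] tail/zero = 0x00
[13] tail/zero = 0x00
[14] tail/zero = 0x00
[15] tail/zero = 0x00

vd[6] = 81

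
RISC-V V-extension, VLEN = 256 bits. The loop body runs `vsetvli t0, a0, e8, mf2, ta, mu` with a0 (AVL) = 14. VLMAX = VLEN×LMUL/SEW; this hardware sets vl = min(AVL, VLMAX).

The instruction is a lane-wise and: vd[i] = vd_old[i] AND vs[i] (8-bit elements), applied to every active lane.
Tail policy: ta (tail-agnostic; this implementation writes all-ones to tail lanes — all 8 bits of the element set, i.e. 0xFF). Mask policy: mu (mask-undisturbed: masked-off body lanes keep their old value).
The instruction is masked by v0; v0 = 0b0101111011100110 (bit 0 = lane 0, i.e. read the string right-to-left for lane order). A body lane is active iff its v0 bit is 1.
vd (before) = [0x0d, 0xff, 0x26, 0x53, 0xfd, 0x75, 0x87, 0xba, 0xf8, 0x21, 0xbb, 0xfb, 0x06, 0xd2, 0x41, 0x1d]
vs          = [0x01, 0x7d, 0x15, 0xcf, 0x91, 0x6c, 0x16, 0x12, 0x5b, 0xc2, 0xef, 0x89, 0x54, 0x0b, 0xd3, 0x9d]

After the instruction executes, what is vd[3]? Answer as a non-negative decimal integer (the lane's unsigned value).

vd[3] = 83

lanes per group: 256·1/2/8 = 16
AVL=14 ≤ VLMAX=16, so vl = 14
lane  0: mask-off/keep ⇒ 0x0d
lane  1: and(0xff,0x7d) ⇒ 0x7d
lane  2: and(0x26,0x15) ⇒ 0x04
lane  3: mask-off/keep ⇒ 0x53
lane  4: mask-off/keep ⇒ 0xfd
lane  5: and(0x75,0x6c) ⇒ 0x64
lane  6: and(0x87,0x16) ⇒ 0x06
lane  7: and(0xba,0x12) ⇒ 0x12
lane  8: mask-off/keep ⇒ 0xf8
lane  9: and(0x21,0xc2) ⇒ 0x00
lane 10: and(0xbb,0xef) ⇒ 0xab
lane 11: and(0xfb,0x89) ⇒ 0x89
lane 12: and(0x06,0x54) ⇒ 0x04
lane 13: mask-off/keep ⇒ 0xd2
lane 14: tail/ones ⇒ 0xff
lane 15: tail/ones ⇒ 0xff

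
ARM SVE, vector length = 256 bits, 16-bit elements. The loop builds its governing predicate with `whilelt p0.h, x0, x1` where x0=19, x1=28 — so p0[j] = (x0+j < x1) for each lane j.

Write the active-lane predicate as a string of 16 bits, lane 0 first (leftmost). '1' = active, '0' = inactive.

lane count: 256 div 16 = 16
p0[j] = (19+j < 28); true for j=0..8 → 9 lanes set
bits (lane 0 leftmost): 1111111110000000

predicate = 1111111110000000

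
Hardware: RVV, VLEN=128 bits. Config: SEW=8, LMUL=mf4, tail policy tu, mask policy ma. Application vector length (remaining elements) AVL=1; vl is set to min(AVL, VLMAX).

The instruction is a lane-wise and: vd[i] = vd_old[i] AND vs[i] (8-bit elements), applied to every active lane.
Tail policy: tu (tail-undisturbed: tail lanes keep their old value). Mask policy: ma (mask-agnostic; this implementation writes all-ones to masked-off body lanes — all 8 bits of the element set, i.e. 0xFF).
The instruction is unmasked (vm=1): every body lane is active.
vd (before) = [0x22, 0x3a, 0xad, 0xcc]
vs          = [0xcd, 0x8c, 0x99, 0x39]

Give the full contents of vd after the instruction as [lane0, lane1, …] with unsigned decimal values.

lanes per group: 128·1/4/8 = 4
AVL=1 ≤ VLMAX=4, so vl = 1
  i=0: and(0x22,0xcd) → 0
  i=1: tail/keep → 58
  i=2: tail/keep → 173
  i=3: tail/keep → 204

vd = [0, 58, 173, 204]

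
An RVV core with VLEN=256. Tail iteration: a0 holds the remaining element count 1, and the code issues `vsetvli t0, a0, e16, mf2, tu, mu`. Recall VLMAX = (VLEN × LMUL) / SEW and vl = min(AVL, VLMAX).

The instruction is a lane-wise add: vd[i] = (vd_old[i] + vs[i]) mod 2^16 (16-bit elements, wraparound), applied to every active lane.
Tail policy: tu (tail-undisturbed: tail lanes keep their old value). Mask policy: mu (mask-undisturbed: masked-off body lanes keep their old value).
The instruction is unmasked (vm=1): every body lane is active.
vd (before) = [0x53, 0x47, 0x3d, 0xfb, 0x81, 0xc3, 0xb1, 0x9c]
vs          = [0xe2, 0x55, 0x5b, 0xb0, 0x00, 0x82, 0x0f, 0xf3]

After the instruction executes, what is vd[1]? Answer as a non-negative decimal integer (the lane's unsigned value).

lanes per group: 256·1/2/16 = 8
vl ← min(1, 8) = 1
  i=0: add(0x53,0xe2) → 309
  i=1: tail/keep → 71
  i=2: tail/keep → 61
  i=3: tail/keep → 251
  i=4: tail/keep → 129
  i=5: tail/keep → 195
  i=6: tail/keep → 177
  i=7: tail/keep → 156

vd[1] = 71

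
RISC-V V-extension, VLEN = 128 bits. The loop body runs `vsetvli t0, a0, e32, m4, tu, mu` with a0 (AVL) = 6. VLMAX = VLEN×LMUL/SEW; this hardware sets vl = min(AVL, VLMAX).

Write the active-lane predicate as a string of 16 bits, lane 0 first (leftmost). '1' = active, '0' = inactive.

predicate = 1111110000000000

VLMAX = VLEN×LMUL/SEW = 128×4/32 = 16
vl ← min(6, 16) = 6
bits (lane 0 leftmost): 1111110000000000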